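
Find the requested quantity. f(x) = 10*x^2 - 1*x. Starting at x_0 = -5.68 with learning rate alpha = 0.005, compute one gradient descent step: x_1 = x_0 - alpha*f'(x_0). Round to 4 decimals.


We compute the gradient at x_0 and apply the update.
f'(x) = 20*x - 1
f'(-5.68) = 20*-5.68 - 1 = -114.6
x_1 = -5.68 - 0.005*-114.6 = -5.107


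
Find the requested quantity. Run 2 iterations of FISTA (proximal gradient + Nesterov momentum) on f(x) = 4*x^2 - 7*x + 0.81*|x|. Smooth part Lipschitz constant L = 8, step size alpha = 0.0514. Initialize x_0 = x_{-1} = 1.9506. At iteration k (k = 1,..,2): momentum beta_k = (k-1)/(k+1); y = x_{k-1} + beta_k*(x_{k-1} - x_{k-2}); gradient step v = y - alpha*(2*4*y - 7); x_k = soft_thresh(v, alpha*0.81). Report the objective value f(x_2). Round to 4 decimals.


FISTA on f(x) = 4*x^2 - 7*x + 0.81*|x|
L = 8, alpha = 0.0514
Iteration 1: beta = 0.0, y = 1.9506 + 0.0*(1.9506 - 1.9506) = 1.9506
  grad(y) = 8.6048, v = y - alpha*grad = 1.5083
  prox(v) = soft_thresh(1.5083, 0.0416) = 1.4667
Iteration 2: beta = 0.3333, y = 1.4667 + 0.3333*(1.4667 - 1.9506) = 1.3054
  grad(y) = 3.443, v = y - alpha*grad = 1.1284
  prox(v) = soft_thresh(1.1284, 0.0416) = 1.0868
f(x_2) = 4*1.0868^2 - 7*1.0868 + 0.81*|1.0868| = -2.0028


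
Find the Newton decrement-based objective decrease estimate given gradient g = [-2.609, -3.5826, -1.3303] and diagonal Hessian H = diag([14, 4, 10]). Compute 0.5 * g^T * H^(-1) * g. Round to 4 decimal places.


Step 1: H is diagonal, so H^(-1) * g = [-0.1864, -0.8957, -0.133].
Step 2: g^T H^(-1) g = sum_i g_i^2 / H_ii
  = (-2.609)^2/14 + (-3.5826)^2/4 + (-1.3303)^2/10
  = 0.4862 + 3.2088 + 0.177 = 3.8719
Step 3: Objective decrease = 0.5 * g^T H^(-1) g = 1.936


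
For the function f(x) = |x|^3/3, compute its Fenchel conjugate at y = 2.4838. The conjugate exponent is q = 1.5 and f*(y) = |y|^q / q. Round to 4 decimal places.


The conjugate exponent q satisfies 1/p + 1/q = 1.
p = 3, so q = 3/(3 - 1) = 1.5
|y|^q = 2.4838^1.5 = 3.9145
f*(2.4838) = 3.9145 / 1.5 = 2.6097


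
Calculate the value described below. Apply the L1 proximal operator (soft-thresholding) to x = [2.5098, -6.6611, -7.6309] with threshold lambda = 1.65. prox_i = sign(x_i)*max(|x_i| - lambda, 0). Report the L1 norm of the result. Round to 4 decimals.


Soft-thresholding with lambda = 1.65:
prox(2.5098) = sign(2.5098)*max(|2.5098| - 1.65, 0) = 0.8598
prox(-6.6611) = sign(-6.6611)*max(|-6.6611| - 1.65, 0) = -5.0111
prox(-7.6309) = sign(-7.6309)*max(|-7.6309| - 1.65, 0) = -5.9809
prox(x) = [0.8598, -5.0111, -5.9809]
||prox(x)||_1 = 0.8598 + 5.0111 + 5.9809 = 11.8518


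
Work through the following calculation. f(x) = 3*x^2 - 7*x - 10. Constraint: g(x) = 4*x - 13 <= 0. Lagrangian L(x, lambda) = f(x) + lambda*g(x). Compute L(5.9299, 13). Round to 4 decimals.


Step 1: Evaluate f(x).
f(5.9299) = 3*5.9299^2 - 7*5.9299 - 10 = 53.9818
Step 2: Evaluate g(x).
g(5.9299) = 4*5.9299 - 13 = 10.7196
Step 3: Compute Lagrangian.
L = 53.9818 + 13*10.7196 = 193.3366


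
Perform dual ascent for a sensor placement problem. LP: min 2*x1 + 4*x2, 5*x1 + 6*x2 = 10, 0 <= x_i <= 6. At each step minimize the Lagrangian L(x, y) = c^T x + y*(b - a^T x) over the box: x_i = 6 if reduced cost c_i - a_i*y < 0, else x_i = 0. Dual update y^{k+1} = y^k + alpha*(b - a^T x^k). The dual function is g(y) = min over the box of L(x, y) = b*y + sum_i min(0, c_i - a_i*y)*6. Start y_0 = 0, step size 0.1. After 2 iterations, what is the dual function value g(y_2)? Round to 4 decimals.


Dual ascent for LP: min 2*x1 + 4*x2, 5*x1 + 6*x2 = 10, 0 <= x_i <= 6
Step 1: y^k = 0.0, reduced costs: (2.0, 4.0)
  x^k = (0.0, 0.0), subgradient = b - a^T x = 10.0
  y^{k+1} = 0.0 + 0.1*10.0 = 1.0
Step 2: y^k = 1.0, reduced costs: (-3.0, -2.0)
  x^k = (6.0, 6.0), subgradient = b - a^T x = -56.0
  y^{k+1} = 1.0 + 0.1*-56.0 = -4.6
Dual objective at y_2 = -4.6: reduced costs (25.0, 31.6), box minimizer x = (0.0, 0.0)
g(y_2) = b*y + (c1 - a1*y)*x1 + (c2 - a2*y)*x2 = 10*(-4.6) + 25.0*0.0 + 31.6*0.0 = -46.0 + 0.0 + 0.0 = -46.0


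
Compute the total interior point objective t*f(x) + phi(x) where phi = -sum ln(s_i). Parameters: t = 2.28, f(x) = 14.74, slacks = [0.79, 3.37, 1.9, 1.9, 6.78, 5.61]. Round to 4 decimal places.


Step 1: Compute log-barrier.
ln values: [-0.2357, 1.2149, 0.6419, 0.6419, 1.914, 1.7246]
phi = -(-0.2357 + 1.2149 + 0.6419 + 0.6419 + 1.914 + 1.7246) = -5.9014
Step 2: Compute augmented objective.
t*f(x) = 2.28*14.74 = 33.6072
Total = 33.6072 - 5.9014 = 27.7058


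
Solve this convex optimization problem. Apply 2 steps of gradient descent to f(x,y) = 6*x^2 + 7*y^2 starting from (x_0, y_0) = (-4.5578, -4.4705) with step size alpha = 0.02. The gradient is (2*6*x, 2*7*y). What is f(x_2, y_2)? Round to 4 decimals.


Gradient descent on f(x,y) = 6*x^2 + 7*y^2.
Starting point: (-4.5578, -4.4705), alpha = 0.02
Step 1: grad_x = 2*6*-4.5578 = -54.6936, grad_y = 2*7*-4.4705 = -62.587
  x_1 = -4.5578 - 0.02*-54.6936 = -3.4639
  y_1 = -4.4705 - 0.02*-62.587 = -3.2188
Step 2: grad_x = 2*6*-3.4639 = -41.5671, grad_y = 2*7*-3.2188 = -45.0626
  x_2 = -3.4639 - 0.02*-41.5671 = -2.6326
  y_2 = -3.2188 - 0.02*-45.0626 = -2.3175
f(-2.6326, -2.3175) = 6*(-2.6326)^2 + 7*(-2.3175)^2 = 79.1789


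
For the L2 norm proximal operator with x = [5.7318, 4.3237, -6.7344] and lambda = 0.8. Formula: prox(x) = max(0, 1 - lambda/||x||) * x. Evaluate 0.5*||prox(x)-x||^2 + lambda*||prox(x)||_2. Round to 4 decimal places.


Step 1: Compute ||x||.
||x|| = 9.8438
Step 2: Compute scaling factor.
scale = max(0, 1 - 0.8/9.8438) = 0.9187
Step 3: prox(x) = [5.266, 3.9723, -6.1871]
||prox(x)|| = 9.0438
Step 4: Proximal objective.
0.5*||prox-x||^2 = 0.32
lambda*||prox|| = 7.235
Total = 7.555


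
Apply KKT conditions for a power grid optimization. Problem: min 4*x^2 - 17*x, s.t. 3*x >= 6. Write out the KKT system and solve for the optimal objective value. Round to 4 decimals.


Step 1: Try lambda = 0 (constraint inactive).
Stationarity: 2*4*x - 17 = 0
x* = 17/(2*4) = 2.125
Check constraint: 3*2.125 = 6.375 >= 6 -- satisfied.
Step 2: Compute optimal value.
f(x*) = 4*2.125^2 - 17*2.125 = -18.0625


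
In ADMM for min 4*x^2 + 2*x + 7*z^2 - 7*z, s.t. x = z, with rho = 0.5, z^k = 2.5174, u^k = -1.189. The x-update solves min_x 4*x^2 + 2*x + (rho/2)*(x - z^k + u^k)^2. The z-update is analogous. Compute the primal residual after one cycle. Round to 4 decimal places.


ADMM iteration with rho = 0.5, z^k = 2.5174, u^k = -1.189
Step 1: x-update.
Minimize 4*x^2 + 2*x + (0.5/2)*(x - 2.5174 - 1.189)^2
FOC: (2*4 + 0.5)*x = -2 + 0.5*(2.5174 + 1.189)
x^{k+1} = -0.0173
Step 2: z-update.
Minimize 7*z^2 - 7*z + (0.5/2)*(-0.0173 - z - 1.189)^2
FOC: (2*7 + 0.5)*z = 7 + 0.5*(-0.0173 - 1.189)
z^{k+1} = 0.4412
Step 3: u-update.
u^{k+1} = -1.189 - 0.0173 - 0.4412 = -1.6474
Step 4: Primal residual = |-0.0173 - 0.4412| = 0.4584


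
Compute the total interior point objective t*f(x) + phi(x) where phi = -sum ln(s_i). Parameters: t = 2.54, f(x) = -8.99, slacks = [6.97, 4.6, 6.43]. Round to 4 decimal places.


Step 1: Compute log-barrier.
ln values: [1.9416, 1.5261, 1.861]
phi = -(1.9416 + 1.5261 + 1.861) = -5.3286
Step 2: Compute augmented objective.
t*f(x) = 2.54*-8.99 = -22.8346
Total = -22.8346 - 5.3286 = -28.1632


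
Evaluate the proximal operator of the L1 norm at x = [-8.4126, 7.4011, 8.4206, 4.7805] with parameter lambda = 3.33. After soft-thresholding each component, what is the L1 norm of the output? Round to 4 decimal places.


Soft-thresholding with lambda = 3.33:
prox(-8.4126) = sign(-8.4126)*max(|-8.4126| - 3.33, 0) = -5.0826
prox(7.4011) = sign(7.4011)*max(|7.4011| - 3.33, 0) = 4.0711
prox(8.4206) = sign(8.4206)*max(|8.4206| - 3.33, 0) = 5.0906
prox(4.7805) = sign(4.7805)*max(|4.7805| - 3.33, 0) = 1.4505
prox(x) = [-5.0826, 4.0711, 5.0906, 1.4505]
||prox(x)||_1 = 5.0826 + 4.0711 + 5.0906 + 1.4505 = 15.6948


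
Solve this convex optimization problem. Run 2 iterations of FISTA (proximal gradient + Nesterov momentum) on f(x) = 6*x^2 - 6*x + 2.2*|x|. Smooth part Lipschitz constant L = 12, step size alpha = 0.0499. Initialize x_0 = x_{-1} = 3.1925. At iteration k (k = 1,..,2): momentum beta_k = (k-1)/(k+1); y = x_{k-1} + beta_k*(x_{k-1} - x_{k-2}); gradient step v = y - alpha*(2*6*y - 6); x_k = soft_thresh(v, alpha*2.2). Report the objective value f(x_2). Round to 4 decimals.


FISTA on f(x) = 6*x^2 - 6*x + 2.2*|x|
L = 12, alpha = 0.0499
Iteration 1: beta = 0.0, y = 3.1925 + 0.0*(3.1925 - 3.1925) = 3.1925
  grad(y) = 32.31, v = y - alpha*grad = 1.5802
  prox(v) = soft_thresh(1.5802, 0.1098) = 1.4705
Iteration 2: beta = 0.3333, y = 1.4705 + 0.3333*(1.4705 - 3.1925) = 0.8964
  grad(y) = 4.7572, v = y - alpha*grad = 0.659
  prox(v) = soft_thresh(0.659, 0.1098) = 0.5493
f(x_2) = 6*0.5493^2 - 6*0.5493 + 2.2*|0.5493| = -0.277


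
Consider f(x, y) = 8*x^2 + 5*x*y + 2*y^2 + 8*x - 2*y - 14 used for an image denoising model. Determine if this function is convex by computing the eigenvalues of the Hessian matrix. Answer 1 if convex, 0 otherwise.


The Hessian of f(x,y) = 8*x^2 + 5*x*y + 2*y^2 + 8*x - 2*y - 14 is:
H = [[16, 5], [5, 4]]
Trace = 16 + 4 = 20
Determinant = 16*4 - (5)^2 = 39
Discriminant = (20)^2 - 4*39 = 244.0
Eigenvalues: lambda_1 = 2.1898, lambda_2 = 17.8102
The function is convex.

1


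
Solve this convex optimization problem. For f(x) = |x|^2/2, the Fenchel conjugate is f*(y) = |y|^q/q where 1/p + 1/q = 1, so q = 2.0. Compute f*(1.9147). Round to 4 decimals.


The conjugate exponent q satisfies 1/p + 1/q = 1.
p = 2, so q = 2/(2 - 1) = 2.0
|y|^q = 1.9147^2.0 = 3.6661
f*(1.9147) = 3.6661 / 2.0 = 1.833


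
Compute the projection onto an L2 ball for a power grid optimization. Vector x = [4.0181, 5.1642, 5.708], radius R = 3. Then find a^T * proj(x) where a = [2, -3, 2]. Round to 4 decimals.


Step 1: Compute ||x|| (intermediates to 6 decimals).
||x|| = sqrt(4.0181^2 + 5.1642^2 + 5.708^2) = 8.68305
Step 2: Project.
Since ||x|| > R, scale = R/||x|| = 3/8.68305 = 0.345501, proj(x) = scale * x
proj(x) = [1.388258, 1.784236, 1.97212]
Step 3: Dot product.
a^T * proj(x) = 2*1.388258 - 3*1.784236 + 2*1.97212 = 1.368


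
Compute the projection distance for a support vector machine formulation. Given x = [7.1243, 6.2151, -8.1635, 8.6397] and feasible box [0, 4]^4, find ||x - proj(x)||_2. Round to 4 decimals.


Project each component onto [0, 4].
clip(7.1243) = 4.0, clip(6.2151) = 4.0, clip(-8.1635) = 0.0, clip(8.6397) = 4.0
Projection = [4.0, 4.0, 0.0, 4.0]
Squared diffs: [9.7613, 4.9067, 66.6427, 21.5268]
Distance = sqrt(102.8375) = 10.1409


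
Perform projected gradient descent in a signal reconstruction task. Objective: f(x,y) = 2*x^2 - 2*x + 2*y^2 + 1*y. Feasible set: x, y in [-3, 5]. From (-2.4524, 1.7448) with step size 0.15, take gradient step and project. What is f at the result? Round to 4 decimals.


Step 1: Compute gradient at (-2.4524, 1.7448).
grad_x = 2*2*-2.4524 - 2 = -11.8096
grad_y = 2*2*1.7448 + 1 = 7.9792
Step 2: Gradient step.
x_raw = -2.4524 - 0.15*-11.8096 = -0.681
y_raw = 1.7448 - 0.15*7.9792 = 0.5479
Step 3: Project onto [-3, 5].
x_proj = clip(-0.681) = -0.681
y_proj = clip(0.5479) = 0.5479
Step 4: Evaluate f.
f(-0.681, 0.5479) = 3.4377


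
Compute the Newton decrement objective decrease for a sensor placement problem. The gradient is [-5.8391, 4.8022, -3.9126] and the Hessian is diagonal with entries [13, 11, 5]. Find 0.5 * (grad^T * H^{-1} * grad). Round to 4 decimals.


Step 1: H is diagonal, so H^(-1) * g = [-0.4492, 0.4366, -0.7825].
Step 2: g^T H^(-1) g = sum_i g_i^2 / H_ii
  = (-5.8391)^2/13 + (4.8022)^2/11 + (-3.9126)^2/5
  = 2.6227 + 2.0965 + 3.0617 = 7.7809
Step 3: Objective decrease = 0.5 * g^T H^(-1) g = 3.8904


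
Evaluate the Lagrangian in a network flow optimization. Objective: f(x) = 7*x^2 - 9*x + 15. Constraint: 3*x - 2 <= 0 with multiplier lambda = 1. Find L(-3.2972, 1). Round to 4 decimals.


Step 1: Evaluate f(x).
f(-3.2972) = 7*(-3.2972)^2 - 9*(-3.2972) + 15 = 120.7755
Step 2: Evaluate g(x).
g(-3.2972) = 3*-3.2972 - 2 = -11.8916
Step 3: Compute Lagrangian.
L = 120.7755 + 1*-11.8916 = 108.8839


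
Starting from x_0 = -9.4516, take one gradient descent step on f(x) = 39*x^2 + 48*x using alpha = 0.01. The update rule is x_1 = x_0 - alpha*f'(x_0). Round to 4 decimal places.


We compute the gradient at x_0 and apply the update.
f'(x) = 78*x + 48
f'(-9.4516) = 78*-9.4516 + 48 = -689.2248
x_1 = -9.4516 - 0.01*-689.2248 = -2.5594


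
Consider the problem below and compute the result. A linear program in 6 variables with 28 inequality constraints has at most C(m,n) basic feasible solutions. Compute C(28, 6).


Each vertex corresponds to some choice of n active constraints out of m, so the number of vertices is at most C(m, n) = m! / (n!(m-n)!).
m = 28, n = 6
Numerator: 28 * 27 * 26 * 25 * 24 * 23
Denominator: 6! = 720
C(28, 6) = 376740


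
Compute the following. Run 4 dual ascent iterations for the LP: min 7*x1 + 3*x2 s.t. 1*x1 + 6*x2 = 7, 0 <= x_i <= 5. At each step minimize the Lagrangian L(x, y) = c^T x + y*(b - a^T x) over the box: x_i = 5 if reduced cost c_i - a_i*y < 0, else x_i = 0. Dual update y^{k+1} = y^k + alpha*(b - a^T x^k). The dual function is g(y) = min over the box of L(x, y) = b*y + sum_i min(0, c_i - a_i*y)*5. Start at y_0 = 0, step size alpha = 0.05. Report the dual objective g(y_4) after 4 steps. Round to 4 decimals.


Dual ascent for LP: min 7*x1 + 3*x2, 1*x1 + 6*x2 = 7, 0 <= x_i <= 5
Step 1: y^k = 0.0, reduced costs: (7.0, 3.0)
  x^k = (0.0, 0.0), subgradient = b - a^T x = 7.0
  y^{k+1} = 0.0 + 0.05*7.0 = 0.35
Step 2: y^k = 0.35, reduced costs: (6.65, 0.9)
  x^k = (0.0, 0.0), subgradient = b - a^T x = 7.0
  y^{k+1} = 0.35 + 0.05*7.0 = 0.7
Step 3: y^k = 0.7, reduced costs: (6.3, -1.2)
  x^k = (0.0, 5.0), subgradient = b - a^T x = -23.0
  y^{k+1} = 0.7 + 0.05*-23.0 = -0.45
Step 4: y^k = -0.45, reduced costs: (7.45, 5.7)
  x^k = (0.0, 0.0), subgradient = b - a^T x = 7.0
  y^{k+1} = -0.45 + 0.05*7.0 = -0.1
Dual objective at y_4 = -0.1: reduced costs (7.1, 3.6), box minimizer x = (0.0, 0.0)
g(y_4) = b*y + (c1 - a1*y)*x1 + (c2 - a2*y)*x2 = 7*(-0.1) + 7.1*0.0 + 3.6*0.0 = -0.7 + 0.0 + 0.0 = -0.7


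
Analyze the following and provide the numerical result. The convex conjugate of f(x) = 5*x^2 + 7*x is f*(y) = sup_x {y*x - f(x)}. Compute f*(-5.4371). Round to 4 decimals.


f*(y) = sup_x {y*x - a*x^2 - b*x} = sup_x {(y-b)*x - a*x^2}
FOC: (y - b) - 2a*x = 0 => x* = (y - b)/(2a)
x* = (-5.4371 - 7)/(2*5) = -1.2437
f*(-5.4371) = (y-b)^2/(4a) = (-5.4371 - 7)^2/(4*5)
= 154.6815/20 = 7.7341


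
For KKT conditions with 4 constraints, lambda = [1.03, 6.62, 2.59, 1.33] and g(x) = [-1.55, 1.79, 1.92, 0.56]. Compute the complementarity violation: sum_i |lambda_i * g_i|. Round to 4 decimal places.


KKT complementary slackness check:
lambda_1 * g_1 = 1.03 * -1.55 = -1.5965
lambda_2 * g_2 = 6.62 * 1.79 = 11.8498
lambda_3 * g_3 = 2.59 * 1.92 = 4.9728
lambda_4 * g_4 = 1.33 * 0.56 = 0.7448
Total violation = 1.5965 + 11.8498 + 4.9728 + 0.7448 = 19.1639


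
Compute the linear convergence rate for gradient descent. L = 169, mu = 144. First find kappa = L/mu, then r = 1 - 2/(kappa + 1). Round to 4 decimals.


Step 1: Compute the condition number.
kappa = L/mu = 169/144 = 1.1736
Step 2: Compute the convergence rate.
r = 1 - 2/(kappa + 1) = 1 - 2*mu/(L + mu) = (L - mu)/(L + mu) = 25/313 = 0.0799


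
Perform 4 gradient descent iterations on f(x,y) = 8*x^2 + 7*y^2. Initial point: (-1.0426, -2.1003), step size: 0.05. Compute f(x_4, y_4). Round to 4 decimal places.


Gradient descent on f(x,y) = 8*x^2 + 7*y^2.
Starting point: (-1.0426, -2.1003), alpha = 0.05
Step 1: grad_x = 2*8*-1.0426 = -16.6816, grad_y = 2*7*-2.1003 = -29.4042
  x_1 = -1.0426 - 0.05*-16.6816 = -0.2085
  y_1 = -2.1003 - 0.05*-29.4042 = -0.6301
Step 2: grad_x = 2*8*-0.2085 = -3.3363, grad_y = 2*7*-0.6301 = -8.8213
  x_2 = -0.2085 - 0.05*-3.3363 = -0.0417
  y_2 = -0.6301 - 0.05*-8.8213 = -0.189
Step 3: grad_x = 2*8*-0.0417 = -0.6673, grad_y = 2*7*-0.189 = -2.6464
  x_3 = -0.0417 - 0.05*-0.6673 = -0.0083
  y_3 = -0.189 - 0.05*-2.6464 = -0.0567
Step 4: grad_x = 2*8*-0.0083 = -0.1335, grad_y = 2*7*-0.0567 = -0.7939
  x_4 = -0.0083 - 0.05*-0.1335 = -0.0017
  y_4 = -0.0567 - 0.05*-0.7939 = -0.017
f(-0.0017, -0.017) = 8*(-0.0017)^2 + 7*(-0.017)^2 = 0.002


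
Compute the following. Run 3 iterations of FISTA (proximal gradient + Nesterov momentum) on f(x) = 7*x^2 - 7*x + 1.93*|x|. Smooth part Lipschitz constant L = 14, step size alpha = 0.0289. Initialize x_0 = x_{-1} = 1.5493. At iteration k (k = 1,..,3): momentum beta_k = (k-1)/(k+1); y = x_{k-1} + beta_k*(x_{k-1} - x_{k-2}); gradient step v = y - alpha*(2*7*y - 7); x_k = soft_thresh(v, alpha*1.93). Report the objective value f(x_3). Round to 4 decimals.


FISTA on f(x) = 7*x^2 - 7*x + 1.93*|x|
L = 14, alpha = 0.0289
Iteration 1: beta = 0.0, y = 1.5493 + 0.0*(1.5493 - 1.5493) = 1.5493
  grad(y) = 14.6902, v = y - alpha*grad = 1.1248
  prox(v) = soft_thresh(1.1248, 0.0558) = 1.069
Iteration 2: beta = 0.3333, y = 1.069 + 0.3333*(1.069 - 1.5493) = 0.9089
  grad(y) = 5.7242, v = y - alpha*grad = 0.7434
  prox(v) = soft_thresh(0.7434, 0.0558) = 0.6877
Iteration 3: beta = 0.5, y = 0.6877 + 0.5*(0.6877 - 1.069) = 0.497
  grad(y) = -0.0419, v = y - alpha*grad = 0.4982
  prox(v) = soft_thresh(0.4982, 0.0558) = 0.4424
f(x_3) = 7*0.4424^2 - 7*0.4424 + 1.93*|0.4424| = -0.8729


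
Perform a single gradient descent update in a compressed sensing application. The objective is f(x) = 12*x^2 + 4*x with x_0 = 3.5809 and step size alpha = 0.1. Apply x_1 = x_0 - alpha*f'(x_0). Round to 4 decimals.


We compute the gradient at x_0 and apply the update.
f'(x) = 24*x + 4
f'(3.5809) = 24*3.5809 + 4 = 89.9416
x_1 = 3.5809 - 0.1*89.9416 = -5.4133


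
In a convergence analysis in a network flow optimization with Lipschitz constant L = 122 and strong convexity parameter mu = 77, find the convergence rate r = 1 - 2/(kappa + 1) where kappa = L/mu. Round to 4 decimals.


Step 1: Compute the condition number.
kappa = L/mu = 122/77 = 1.5844
Step 2: Compute the convergence rate.
r = 1 - 2/(kappa + 1) = 1 - 2*mu/(L + mu) = (L - mu)/(L + mu) = 45/199 = 0.2261


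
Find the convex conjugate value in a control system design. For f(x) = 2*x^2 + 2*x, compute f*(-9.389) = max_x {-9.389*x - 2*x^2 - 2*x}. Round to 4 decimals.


f*(y) = sup_x {y*x - a*x^2 - b*x} = sup_x {(y-b)*x - a*x^2}
FOC: (y - b) - 2a*x = 0 => x* = (y - b)/(2a)
x* = (-9.389 - 2)/(2*2) = -2.8473
f*(-9.389) = (y-b)^2/(4a) = (-9.389 - 2)^2/(4*2)
= 129.7093/8 = 16.2137


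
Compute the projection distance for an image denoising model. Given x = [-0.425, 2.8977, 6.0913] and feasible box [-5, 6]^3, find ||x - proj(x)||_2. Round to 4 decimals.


Project each component onto [-5, 6].
clip(-0.425) = -0.425, clip(2.8977) = 2.8977, clip(6.0913) = 6.0
Projection = [-0.425, 2.8977, 6.0]
Squared diffs: [0.0, 0.0, 0.0083]
Distance = sqrt(0.0083) = 0.0913


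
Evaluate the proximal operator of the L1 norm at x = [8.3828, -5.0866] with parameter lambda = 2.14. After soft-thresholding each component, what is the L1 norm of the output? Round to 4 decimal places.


Soft-thresholding with lambda = 2.14:
prox(8.3828) = sign(8.3828)*max(|8.3828| - 2.14, 0) = 6.2428
prox(-5.0866) = sign(-5.0866)*max(|-5.0866| - 2.14, 0) = -2.9466
prox(x) = [6.2428, -2.9466]
||prox(x)||_1 = 6.2428 + 2.9466 = 9.1894


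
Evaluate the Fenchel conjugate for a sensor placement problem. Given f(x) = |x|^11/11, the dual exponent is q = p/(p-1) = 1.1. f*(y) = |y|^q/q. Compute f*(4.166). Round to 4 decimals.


The conjugate exponent q satisfies 1/p + 1/q = 1.
p = 11, so q = 11/(11 - 1) = 1.1
|y|^q = 4.166^1.1 = 4.805
f*(4.166) = 4.805 / 1.1 = 4.3682


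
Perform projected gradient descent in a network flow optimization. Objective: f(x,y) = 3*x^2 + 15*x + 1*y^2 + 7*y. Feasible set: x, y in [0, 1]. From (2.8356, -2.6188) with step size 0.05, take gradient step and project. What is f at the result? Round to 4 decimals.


Step 1: Compute gradient at (2.8356, -2.6188).
grad_x = 2*3*2.8356 + 15 = 32.0136
grad_y = 2*1*-2.6188 + 7 = 1.7624
Step 2: Gradient step.
x_raw = 2.8356 - 0.05*32.0136 = 1.2349
y_raw = -2.6188 - 0.05*1.7624 = -2.7069
Step 3: Project onto [0, 1].
x_proj = clip(1.2349) = 1.0
y_proj = clip(-2.7069) = 0.0
Step 4: Evaluate f.
f(1.0, 0.0) = 18.0


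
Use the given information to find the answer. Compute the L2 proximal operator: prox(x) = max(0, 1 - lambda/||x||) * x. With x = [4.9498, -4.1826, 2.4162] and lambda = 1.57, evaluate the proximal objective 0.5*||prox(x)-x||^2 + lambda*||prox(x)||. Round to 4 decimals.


Step 1: Compute ||x||.
||x|| = 6.9161
Step 2: Compute scaling factor.
scale = max(0, 1 - 1.57/6.9161) = 0.773
Step 3: prox(x) = [3.8262, -3.2331, 1.8677]
||prox(x)|| = 5.3461
Step 4: Proximal objective.
0.5*||prox-x||^2 = 1.2325
lambda*||prox|| = 8.3934
Total = 9.6259


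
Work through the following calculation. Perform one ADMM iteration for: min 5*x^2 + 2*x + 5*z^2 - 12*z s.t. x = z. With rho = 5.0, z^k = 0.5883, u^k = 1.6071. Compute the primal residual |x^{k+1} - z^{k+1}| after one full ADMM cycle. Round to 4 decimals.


ADMM iteration with rho = 5.0, z^k = 0.5883, u^k = 1.6071
Step 1: x-update.
Minimize 5*x^2 + 2*x + (5.0/2)*(x - 0.5883 + 1.6071)^2
FOC: (2*5 + 5.0)*x = -2 + 5.0*(0.5883 - 1.6071)
x^{k+1} = -0.4729
Step 2: z-update.
Minimize 5*z^2 - 12*z + (5.0/2)*(-0.4729 - z + 1.6071)^2
FOC: (2*5 + 5.0)*z = 12 + 5.0*(-0.4729 + 1.6071)
z^{k+1} = 1.1781
Step 3: u-update.
u^{k+1} = 1.6071 - 0.4729 - 1.1781 = -0.0439
Step 4: Primal residual = |-0.4729 - 1.1781| = 1.651


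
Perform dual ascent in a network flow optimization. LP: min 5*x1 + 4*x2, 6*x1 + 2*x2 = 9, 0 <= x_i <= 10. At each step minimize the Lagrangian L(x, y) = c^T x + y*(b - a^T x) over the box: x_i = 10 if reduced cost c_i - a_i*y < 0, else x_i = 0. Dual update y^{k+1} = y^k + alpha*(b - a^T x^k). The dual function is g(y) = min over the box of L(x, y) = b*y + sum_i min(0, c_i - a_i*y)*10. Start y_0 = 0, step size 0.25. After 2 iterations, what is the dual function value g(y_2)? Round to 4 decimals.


Dual ascent for LP: min 5*x1 + 4*x2, 6*x1 + 2*x2 = 9, 0 <= x_i <= 10
Step 1: y^k = 0.0, reduced costs: (5.0, 4.0)
  x^k = (0.0, 0.0), subgradient = b - a^T x = 9.0
  y^{k+1} = 0.0 + 0.25*9.0 = 2.25
Step 2: y^k = 2.25, reduced costs: (-8.5, -0.5)
  x^k = (10.0, 10.0), subgradient = b - a^T x = -71.0
  y^{k+1} = 2.25 + 0.25*-71.0 = -15.5
Dual objective at y_2 = -15.5: reduced costs (98.0, 35.0), box minimizer x = (0.0, 0.0)
g(y_2) = b*y + (c1 - a1*y)*x1 + (c2 - a2*y)*x2 = 9*(-15.5) + 98.0*0.0 + 35.0*0.0 = -139.5 + 0.0 + 0.0 = -139.5


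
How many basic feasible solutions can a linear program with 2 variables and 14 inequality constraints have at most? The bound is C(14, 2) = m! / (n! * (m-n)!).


Each vertex corresponds to some choice of n active constraints out of m, so the number of vertices is at most C(m, n) = m! / (n!(m-n)!).
m = 14, n = 2
Numerator: 14 * 13
Denominator: 2! = 2
C(14, 2) = 91


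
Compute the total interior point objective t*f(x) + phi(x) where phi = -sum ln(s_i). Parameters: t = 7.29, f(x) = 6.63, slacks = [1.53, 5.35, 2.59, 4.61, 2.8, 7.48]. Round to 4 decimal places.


Step 1: Compute log-barrier.
ln values: [0.4253, 1.6771, 0.9517, 1.5282, 1.0296, 2.0122]
phi = -(0.4253 + 1.6771 + 0.9517 + 1.5282 + 1.0296 + 2.0122) = -7.6241
Step 2: Compute augmented objective.
t*f(x) = 7.29*6.63 = 48.3327
Total = 48.3327 - 7.6241 = 40.7086


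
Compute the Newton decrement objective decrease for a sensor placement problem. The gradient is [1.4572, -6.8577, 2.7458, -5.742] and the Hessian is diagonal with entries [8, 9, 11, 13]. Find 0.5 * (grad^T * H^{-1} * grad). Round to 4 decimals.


Step 1: H is diagonal, so H^(-1) * g = [0.1822, -0.762, 0.2496, -0.4417].
Step 2: g^T H^(-1) g = sum_i g_i^2 / H_ii
  = (1.4572)^2/8 + (-6.8577)^2/9 + (2.7458)^2/11 + (-5.742)^2/13
  = 0.2654 + 5.2253 + 0.6854 + 2.5362 = 8.7124
Step 3: Objective decrease = 0.5 * g^T H^(-1) g = 4.3562


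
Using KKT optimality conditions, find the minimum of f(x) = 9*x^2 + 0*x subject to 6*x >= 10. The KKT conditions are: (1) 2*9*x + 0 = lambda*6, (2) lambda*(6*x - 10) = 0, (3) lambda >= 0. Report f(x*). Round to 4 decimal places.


Step 1: Try lambda = 0 (constraint inactive).
x_unc = 0/(2*9) = 0.0
Check: 6*0.0 = 0.0 < 10 -- violated!
Step 2: Constraint must be active: 6*x = 10
x* = 10/6 = 5/3 = 1.6667 (rounded; the exact value 5/3 is used below)
lambda = (2*9*(5/3) + 0)/6 = 5.0
Step 3: Compute optimal value.
f(x*) = 9*(5/3)^2 + 0*(5/3) = 25.0


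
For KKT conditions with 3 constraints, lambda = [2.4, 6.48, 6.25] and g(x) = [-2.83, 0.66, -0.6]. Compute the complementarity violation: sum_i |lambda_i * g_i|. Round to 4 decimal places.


KKT complementary slackness check:
lambda_1 * g_1 = 2.4 * -2.83 = -6.792
lambda_2 * g_2 = 6.48 * 0.66 = 4.2768
lambda_3 * g_3 = 6.25 * -0.6 = -3.75
Total violation = 6.792 + 4.2768 + 3.75 = 14.8188


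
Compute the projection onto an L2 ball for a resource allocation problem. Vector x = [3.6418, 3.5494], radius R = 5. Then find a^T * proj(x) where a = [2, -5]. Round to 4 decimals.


Step 1: Compute ||x|| (intermediates to 6 decimals).
||x|| = sqrt(3.6418^2 + 3.5494^2) = 5.085366
Step 2: Project.
Since ||x|| > R, scale = R/||x|| = 5/5.085366 = 0.983213, proj(x) = scale * x
proj(x) = [3.580665, 3.489816]
Step 3: Dot product.
a^T * proj(x) = 2*3.580665 - 5*3.489816 = -10.2878


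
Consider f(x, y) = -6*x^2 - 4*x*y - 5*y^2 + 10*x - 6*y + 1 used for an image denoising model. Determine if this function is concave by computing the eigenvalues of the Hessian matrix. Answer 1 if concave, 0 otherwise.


The Hessian of f(x,y) = -6*x^2 - 4*x*y - 5*y^2 + 10*x - 6*y + 1 is:
H = [[-12, -4], [-4, -10]]
Trace = -12 - 10 = -22
Determinant = -12*-10 - (-4)^2 = 104
Discriminant = (-22)^2 - 4*104 = 68.0
Eigenvalues: lambda_1 = -15.1231, lambda_2 = -6.8769
The function is concave.

1


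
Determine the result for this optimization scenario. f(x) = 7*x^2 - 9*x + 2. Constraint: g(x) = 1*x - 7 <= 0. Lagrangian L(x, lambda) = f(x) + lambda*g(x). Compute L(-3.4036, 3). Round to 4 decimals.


Step 1: Evaluate f(x).
f(-3.4036) = 7*(-3.4036)^2 - 9*(-3.4036) + 2 = 113.7239
Step 2: Evaluate g(x).
g(-3.4036) = 1*-3.4036 - 7 = -10.4036
Step 3: Compute Lagrangian.
L = 113.7239 + 3*-10.4036 = 82.5131


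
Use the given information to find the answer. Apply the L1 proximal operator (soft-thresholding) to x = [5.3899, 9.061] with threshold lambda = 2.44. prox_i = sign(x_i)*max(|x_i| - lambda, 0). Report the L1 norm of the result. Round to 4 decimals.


Soft-thresholding with lambda = 2.44:
prox(5.3899) = sign(5.3899)*max(|5.3899| - 2.44, 0) = 2.9499
prox(9.061) = sign(9.061)*max(|9.061| - 2.44, 0) = 6.621
prox(x) = [2.9499, 6.621]
||prox(x)||_1 = 2.9499 + 6.621 = 9.5709


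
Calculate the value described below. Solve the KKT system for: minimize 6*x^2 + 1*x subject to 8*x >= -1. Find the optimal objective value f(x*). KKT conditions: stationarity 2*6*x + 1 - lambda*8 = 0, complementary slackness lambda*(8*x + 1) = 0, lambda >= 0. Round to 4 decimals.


Step 1: Try lambda = 0 (constraint inactive).
Stationarity: 2*6*x + 1 = 0
x* = -1/(2*6) = -1/12 = -0.0833 (rounded; the exact value -1/12 is used below)
Check constraint: 8*-0.0833 = -0.6664 >= -1 -- satisfied.
Step 2: Compute optimal value.
f(x*) = 6*(-1/12)^2 + 1*(-1/12) = -0.0417


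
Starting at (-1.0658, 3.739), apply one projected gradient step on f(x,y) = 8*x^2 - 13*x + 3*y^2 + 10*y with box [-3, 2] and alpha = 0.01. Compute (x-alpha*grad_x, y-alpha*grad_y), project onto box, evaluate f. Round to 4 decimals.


Step 1: Compute gradient at (-1.0658, 3.739).
grad_x = 2*8*-1.0658 - 13 = -30.0528
grad_y = 2*3*3.739 + 10 = 32.434
Step 2: Gradient step.
x_raw = -1.0658 - 0.01*-30.0528 = -0.7653
y_raw = 3.739 - 0.01*32.434 = 3.4147
Step 3: Project onto [-3, 2].
x_proj = clip(-0.7653) = -0.7653
y_proj = clip(3.4147) = 2.0
Step 4: Evaluate f.
f(-0.7653, 2.0) = 46.6337


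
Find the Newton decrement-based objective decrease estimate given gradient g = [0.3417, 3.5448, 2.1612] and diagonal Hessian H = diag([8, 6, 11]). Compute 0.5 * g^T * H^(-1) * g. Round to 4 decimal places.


Step 1: H is diagonal, so H^(-1) * g = [0.0427, 0.5908, 0.1965].
Step 2: g^T H^(-1) g = sum_i g_i^2 / H_ii
  = (0.3417)^2/8 + (3.5448)^2/6 + (2.1612)^2/11
  = 0.0146 + 2.0943 + 0.4246 = 2.5335
Step 3: Objective decrease = 0.5 * g^T H^(-1) g = 1.2667


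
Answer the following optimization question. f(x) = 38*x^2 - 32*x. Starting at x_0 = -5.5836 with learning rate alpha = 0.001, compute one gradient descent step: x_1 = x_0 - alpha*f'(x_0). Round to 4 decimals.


We compute the gradient at x_0 and apply the update.
f'(x) = 76*x - 32
f'(-5.5836) = 76*-5.5836 - 32 = -456.3536
x_1 = -5.5836 - 0.001*-456.3536 = -5.1272


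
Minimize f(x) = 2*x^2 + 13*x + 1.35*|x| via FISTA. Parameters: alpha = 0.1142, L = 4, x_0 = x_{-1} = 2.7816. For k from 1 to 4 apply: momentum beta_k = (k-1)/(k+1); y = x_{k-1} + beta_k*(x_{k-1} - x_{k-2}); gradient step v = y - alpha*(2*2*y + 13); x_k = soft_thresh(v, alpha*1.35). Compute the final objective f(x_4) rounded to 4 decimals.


FISTA on f(x) = 2*x^2 + 13*x + 1.35*|x|
L = 4, alpha = 0.1142
Iteration 1: beta = 0.0, y = 2.7816 + 0.0*(2.7816 - 2.7816) = 2.7816
  grad(y) = 24.1264, v = y - alpha*grad = 0.0264
  prox(v) = soft_thresh(0.0264, 0.1542) = 0.0
Iteration 2: beta = 0.3333, y = 0.0 + 0.3333*(0.0 - 2.7816) = -0.9272
  grad(y) = 9.2912, v = y - alpha*grad = -1.9883
  prox(v) = soft_thresh(-1.9883, 0.1542) = -1.8341
Iteration 3: beta = 0.5, y = -1.8341 + 0.5*(-1.8341 - 0.0) = -2.7511
  grad(y) = 1.9955, v = y - alpha*grad = -2.979
  prox(v) = soft_thresh(-2.979, 0.1542) = -2.8248
Iteration 4: beta = 0.6, y = -2.8248 + 0.6*(-2.8248 + 1.8341) = -3.4193
  grad(y) = -0.6772, v = y - alpha*grad = -3.342
  prox(v) = soft_thresh(-3.342, 0.1542) = -3.1878
f(x_4) = 2*(-3.1878)^2 + 13*(-3.1878) + 1.35*|-3.1878| = -16.8137


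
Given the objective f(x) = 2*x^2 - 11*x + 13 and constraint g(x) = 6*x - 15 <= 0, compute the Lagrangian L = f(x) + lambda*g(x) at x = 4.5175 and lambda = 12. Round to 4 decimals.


Step 1: Evaluate f(x).
f(4.5175) = 2*4.5175^2 - 11*4.5175 + 13 = 4.1231
Step 2: Evaluate g(x).
g(4.5175) = 6*4.5175 - 15 = 12.105
Step 3: Compute Lagrangian.
L = 4.1231 + 12*12.105 = 149.3831


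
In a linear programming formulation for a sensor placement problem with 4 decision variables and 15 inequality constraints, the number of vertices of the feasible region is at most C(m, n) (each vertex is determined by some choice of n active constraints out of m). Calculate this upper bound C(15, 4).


Each vertex corresponds to some choice of n active constraints out of m, so the number of vertices is at most C(m, n) = m! / (n!(m-n)!).
m = 15, n = 4
Numerator: 15 * 14 * 13 * 12
Denominator: 4! = 24
C(15, 4) = 1365


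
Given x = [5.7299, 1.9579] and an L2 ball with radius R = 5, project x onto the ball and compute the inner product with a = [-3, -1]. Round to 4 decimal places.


Step 1: Compute ||x|| (intermediates to 6 decimals).
||x|| = sqrt(5.7299^2 + 1.9579^2) = 6.055174
Step 2: Project.
Since ||x|| > R, scale = R/||x|| = 5/6.055174 = 0.82574, proj(x) = scale * x
proj(x) = [4.731408, 1.616716]
Step 3: Dot product.
a^T * proj(x) = -3*4.731408 - 1*1.616716 = -15.8109


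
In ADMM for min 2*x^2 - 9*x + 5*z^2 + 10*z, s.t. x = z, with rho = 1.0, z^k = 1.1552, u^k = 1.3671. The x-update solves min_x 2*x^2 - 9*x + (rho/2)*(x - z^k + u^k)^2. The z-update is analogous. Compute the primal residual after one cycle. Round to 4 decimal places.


ADMM iteration with rho = 1.0, z^k = 1.1552, u^k = 1.3671
Step 1: x-update.
Minimize 2*x^2 - 9*x + (1.0/2)*(x - 1.1552 + 1.3671)^2
FOC: (2*2 + 1.0)*x = 9 + 1.0*(1.1552 - 1.3671)
x^{k+1} = 1.7576
Step 2: z-update.
Minimize 5*z^2 + 10*z + (1.0/2)*(1.7576 - z + 1.3671)^2
FOC: (2*5 + 1.0)*z = -10 + 1.0*(1.7576 + 1.3671)
z^{k+1} = -0.625
Step 3: u-update.
u^{k+1} = 1.3671 + 1.7576 + 0.625 = 3.7497
Step 4: Primal residual = |1.7576 + 0.625| = 2.3826


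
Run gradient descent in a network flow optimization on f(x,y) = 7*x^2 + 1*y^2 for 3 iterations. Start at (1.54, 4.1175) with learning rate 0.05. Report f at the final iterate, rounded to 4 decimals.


Gradient descent on f(x,y) = 7*x^2 + 1*y^2.
Starting point: (1.54, 4.1175), alpha = 0.05
Step 1: grad_x = 2*7*1.54 = 21.56, grad_y = 2*1*4.1175 = 8.235
  x_1 = 1.54 - 0.05*21.56 = 0.462
  y_1 = 4.1175 - 0.05*8.235 = 3.7058
Step 2: grad_x = 2*7*0.462 = 6.468, grad_y = 2*1*3.7058 = 7.4115
  x_2 = 0.462 - 0.05*6.468 = 0.1386
  y_2 = 3.7058 - 0.05*7.4115 = 3.3352
Step 3: grad_x = 2*7*0.1386 = 1.9404, grad_y = 2*1*3.3352 = 6.6704
  x_3 = 0.1386 - 0.05*1.9404 = 0.0416
  y_3 = 3.3352 - 0.05*6.6704 = 3.0017
f(0.0416, 3.0017) = 7*0.0416^2 + 1*3.0017^2 = 9.0221


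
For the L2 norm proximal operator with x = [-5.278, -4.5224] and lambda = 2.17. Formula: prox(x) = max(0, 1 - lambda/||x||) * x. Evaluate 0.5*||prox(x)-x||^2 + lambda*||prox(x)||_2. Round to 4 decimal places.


Step 1: Compute ||x||.
||x|| = 6.9505
Step 2: Compute scaling factor.
scale = max(0, 1 - 2.17/6.9505) = 0.6878
Step 3: prox(x) = [-3.6302, -3.1105]
||prox(x)|| = 4.7805
Step 4: Proximal objective.
0.5*||prox-x||^2 = 2.3545
lambda*||prox|| = 10.3737
Total = 12.7281


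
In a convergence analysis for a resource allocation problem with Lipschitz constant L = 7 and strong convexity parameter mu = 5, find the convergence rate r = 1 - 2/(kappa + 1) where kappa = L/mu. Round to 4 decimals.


Step 1: Compute the condition number.
kappa = L/mu = 7/5 = 1.4
Step 2: Compute the convergence rate.
r = 1 - 2/(kappa + 1) = 1 - 2*mu/(L + mu) = (L - mu)/(L + mu) = 2/12 = 0.1667


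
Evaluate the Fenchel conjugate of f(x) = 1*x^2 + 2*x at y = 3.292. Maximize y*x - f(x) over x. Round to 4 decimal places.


f*(y) = sup_x {y*x - a*x^2 - b*x} = sup_x {(y-b)*x - a*x^2}
FOC: (y - b) - 2a*x = 0 => x* = (y - b)/(2a)
x* = (3.292 - 2)/(2*1) = 0.646
f*(3.292) = (y-b)^2/(4a) = (3.292 - 2)^2/(4*1)
= 1.6693/4 = 0.4173


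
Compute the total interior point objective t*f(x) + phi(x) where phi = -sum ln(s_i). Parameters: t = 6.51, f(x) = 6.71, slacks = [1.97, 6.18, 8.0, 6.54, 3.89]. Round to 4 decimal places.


Step 1: Compute log-barrier.
ln values: [0.678, 1.8213, 2.0794, 1.8779, 1.3584]
phi = -(0.678 + 1.8213 + 2.0794 + 1.8779 + 1.3584) = -7.8151
Step 2: Compute augmented objective.
t*f(x) = 6.51*6.71 = 43.6821
Total = 43.6821 - 7.8151 = 35.867


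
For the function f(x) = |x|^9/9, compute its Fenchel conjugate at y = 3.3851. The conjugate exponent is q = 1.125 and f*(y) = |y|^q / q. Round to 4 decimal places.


The conjugate exponent q satisfies 1/p + 1/q = 1.
p = 9, so q = 9/(9 - 1) = 1.125
|y|^q = 3.3851^1.125 = 3.9425
f*(3.3851) = 3.9425 / 1.125 = 3.5044


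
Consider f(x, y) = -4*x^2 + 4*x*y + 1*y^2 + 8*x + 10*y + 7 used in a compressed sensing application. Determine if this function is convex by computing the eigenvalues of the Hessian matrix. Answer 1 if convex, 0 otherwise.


The Hessian of f(x,y) = -4*x^2 + 4*x*y + 1*y^2 + 8*x + 10*y + 7 is:
H = [[-8, 4], [4, 2]]
Trace = -8 + 2 = -6
Determinant = -8*2 - (4)^2 = -32
Discriminant = (-6)^2 - 4*-32 = 164.0
Eigenvalues: lambda_1 = -9.4031, lambda_2 = 3.4031
The function is not convex.

0


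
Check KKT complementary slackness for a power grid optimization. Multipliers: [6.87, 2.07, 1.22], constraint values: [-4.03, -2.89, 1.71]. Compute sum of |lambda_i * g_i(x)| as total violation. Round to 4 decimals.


KKT complementary slackness check:
lambda_1 * g_1 = 6.87 * -4.03 = -27.6861
lambda_2 * g_2 = 2.07 * -2.89 = -5.9823
lambda_3 * g_3 = 1.22 * 1.71 = 2.0862
Total violation = 27.6861 + 5.9823 + 2.0862 = 35.7546


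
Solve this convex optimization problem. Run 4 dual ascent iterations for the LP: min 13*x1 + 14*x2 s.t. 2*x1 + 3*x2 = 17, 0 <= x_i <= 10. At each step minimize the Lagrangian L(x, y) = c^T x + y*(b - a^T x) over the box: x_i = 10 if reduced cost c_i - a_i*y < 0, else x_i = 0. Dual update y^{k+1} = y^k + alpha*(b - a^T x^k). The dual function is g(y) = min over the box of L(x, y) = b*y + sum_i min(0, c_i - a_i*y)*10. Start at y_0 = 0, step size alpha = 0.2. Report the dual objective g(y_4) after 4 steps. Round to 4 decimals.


Dual ascent for LP: min 13*x1 + 14*x2, 2*x1 + 3*x2 = 17, 0 <= x_i <= 10
Step 1: y^k = 0.0, reduced costs: (13.0, 14.0)
  x^k = (0.0, 0.0), subgradient = b - a^T x = 17.0
  y^{k+1} = 0.0 + 0.2*17.0 = 3.4
Step 2: y^k = 3.4, reduced costs: (6.2, 3.8)
  x^k = (0.0, 0.0), subgradient = b - a^T x = 17.0
  y^{k+1} = 3.4 + 0.2*17.0 = 6.8
Step 3: y^k = 6.8, reduced costs: (-0.6, -6.4)
  x^k = (10.0, 10.0), subgradient = b - a^T x = -33.0
  y^{k+1} = 6.8 + 0.2*-33.0 = 0.2
Step 4: y^k = 0.2, reduced costs: (12.6, 13.4)
  x^k = (0.0, 0.0), subgradient = b - a^T x = 17.0
  y^{k+1} = 0.2 + 0.2*17.0 = 3.6
Dual objective at y_4 = 3.6: reduced costs (5.8, 3.2), box minimizer x = (0.0, 0.0)
g(y_4) = b*y + (c1 - a1*y)*x1 + (c2 - a2*y)*x2 = 17*3.6 + 5.8*0.0 + 3.2*0.0 = 61.2 + 0.0 + 0.0 = 61.2


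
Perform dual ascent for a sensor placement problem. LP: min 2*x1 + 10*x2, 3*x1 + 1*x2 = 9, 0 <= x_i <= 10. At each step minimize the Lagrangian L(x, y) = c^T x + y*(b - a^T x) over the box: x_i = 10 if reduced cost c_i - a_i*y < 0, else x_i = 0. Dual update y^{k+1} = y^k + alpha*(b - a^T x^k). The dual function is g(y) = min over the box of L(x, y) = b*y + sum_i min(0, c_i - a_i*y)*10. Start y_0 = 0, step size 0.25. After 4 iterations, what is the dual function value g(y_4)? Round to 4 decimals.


Dual ascent for LP: min 2*x1 + 10*x2, 3*x1 + 1*x2 = 9, 0 <= x_i <= 10
Step 1: y^k = 0.0, reduced costs: (2.0, 10.0)
  x^k = (0.0, 0.0), subgradient = b - a^T x = 9.0
  y^{k+1} = 0.0 + 0.25*9.0 = 2.25
Step 2: y^k = 2.25, reduced costs: (-4.75, 7.75)
  x^k = (10.0, 0.0), subgradient = b - a^T x = -21.0
  y^{k+1} = 2.25 + 0.25*-21.0 = -3.0
Step 3: y^k = -3.0, reduced costs: (11.0, 13.0)
  x^k = (0.0, 0.0), subgradient = b - a^T x = 9.0
  y^{k+1} = -3.0 + 0.25*9.0 = -0.75
Step 4: y^k = -0.75, reduced costs: (4.25, 10.75)
  x^k = (0.0, 0.0), subgradient = b - a^T x = 9.0
  y^{k+1} = -0.75 + 0.25*9.0 = 1.5
Dual objective at y_4 = 1.5: reduced costs (-2.5, 8.5), box minimizer x = (10.0, 0.0)
g(y_4) = b*y + (c1 - a1*y)*x1 + (c2 - a2*y)*x2 = 9*1.5 + (-2.5)*10.0 + 8.5*0.0 = 13.5 - 25.0 + 0.0 = -11.5


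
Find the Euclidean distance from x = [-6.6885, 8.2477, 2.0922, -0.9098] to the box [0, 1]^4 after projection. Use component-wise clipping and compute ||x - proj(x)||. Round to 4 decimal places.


Project each component onto [0, 1].
clip(-6.6885) = 0.0, clip(8.2477) = 1.0, clip(2.0922) = 1.0, clip(-0.9098) = 0.0
Projection = [0.0, 1.0, 1.0, 0.0]
Squared diffs: [44.736, 52.5292, 1.1929, 0.8277]
Distance = sqrt(99.2858) = 9.9642


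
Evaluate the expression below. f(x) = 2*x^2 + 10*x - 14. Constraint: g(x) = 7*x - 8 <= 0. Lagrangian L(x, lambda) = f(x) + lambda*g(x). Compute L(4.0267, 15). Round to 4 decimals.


Step 1: Evaluate f(x).
f(4.0267) = 2*4.0267^2 + 10*4.0267 - 14 = 58.6956
Step 2: Evaluate g(x).
g(4.0267) = 7*4.0267 - 8 = 20.1869
Step 3: Compute Lagrangian.
L = 58.6956 + 15*20.1869 = 361.4991


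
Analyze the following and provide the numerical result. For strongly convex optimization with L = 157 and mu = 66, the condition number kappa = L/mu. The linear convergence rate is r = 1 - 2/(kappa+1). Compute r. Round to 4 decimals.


Step 1: Compute the condition number.
kappa = L/mu = 157/66 = 2.3788
Step 2: Compute the convergence rate.
r = 1 - 2/(kappa + 1) = 1 - 2*mu/(L + mu) = (L - mu)/(L + mu) = 91/223 = 0.4081


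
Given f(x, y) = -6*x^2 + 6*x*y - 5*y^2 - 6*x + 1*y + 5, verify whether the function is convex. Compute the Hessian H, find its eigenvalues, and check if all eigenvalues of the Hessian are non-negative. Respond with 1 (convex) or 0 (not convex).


The Hessian of f(x,y) = -6*x^2 + 6*x*y - 5*y^2 - 6*x + 1*y + 5 is:
H = [[-12, 6], [6, -10]]
Trace = -12 - 10 = -22
Determinant = -12*-10 - (6)^2 = 84
Discriminant = (-22)^2 - 4*84 = 148.0
Eigenvalues: lambda_1 = -17.0828, lambda_2 = -4.9172
The function is not convex.

0
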